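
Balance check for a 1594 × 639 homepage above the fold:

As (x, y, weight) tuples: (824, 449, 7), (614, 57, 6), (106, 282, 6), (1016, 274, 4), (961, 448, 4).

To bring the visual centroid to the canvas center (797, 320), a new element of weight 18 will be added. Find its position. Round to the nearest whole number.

After adding the new element, total weight = 7 + 6 + 6 + 4 + 4 + 18 = 45.
x: target moment 45×797 = 35865; current 7·824 + 6·614 + 6·106 + 4·1016 + 4·961 = 17996; the new element supplies 17869, so x = 17869/18 ≈ 992.72.
y: target moment 45×320 = 14400; current 7·449 + 6·57 + 6·282 + 4·274 + 4·448 = 8065; the new element supplies 6335, so y = 6335/18 ≈ 351.94.

(993, 352)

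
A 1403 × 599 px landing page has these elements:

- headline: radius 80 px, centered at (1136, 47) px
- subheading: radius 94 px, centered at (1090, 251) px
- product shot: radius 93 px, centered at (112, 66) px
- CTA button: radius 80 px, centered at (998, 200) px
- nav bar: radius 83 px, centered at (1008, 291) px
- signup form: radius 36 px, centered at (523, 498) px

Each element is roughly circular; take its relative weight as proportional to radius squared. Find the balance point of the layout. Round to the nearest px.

(829, 182)

r² weights: headline 80² = 6400, subheading 94² = 8836, product shot 93² = 8649, CTA button 80² = 6400, nav bar 83² = 6889, signup form 36² = 1296. Total = 38470.
Σw·x = 31879448; x̄ = 31879448/38470 ≈ 828.68.
Σw·y = 7019577; ȳ = 7019577/38470 ≈ 182.47.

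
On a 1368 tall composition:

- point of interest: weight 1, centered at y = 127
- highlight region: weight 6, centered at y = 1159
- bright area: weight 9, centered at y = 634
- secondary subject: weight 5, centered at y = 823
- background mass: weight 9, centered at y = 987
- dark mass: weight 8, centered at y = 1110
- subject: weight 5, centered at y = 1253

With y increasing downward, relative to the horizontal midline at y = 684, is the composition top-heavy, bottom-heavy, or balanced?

Total weight = 1 + 6 + 9 + 5 + 9 + 8 + 5 = 43.
Σw·y = 1·127 + 6·1159 + 9·634 + 5·823 + 9·987 + 8·1110 + 5·1253 = 40930, so ȳ = 40930/43 ≈ 951.86.
Since 951.9 is below (larger y than) 684, the composition reads bottom-heavy.

bottom-heavy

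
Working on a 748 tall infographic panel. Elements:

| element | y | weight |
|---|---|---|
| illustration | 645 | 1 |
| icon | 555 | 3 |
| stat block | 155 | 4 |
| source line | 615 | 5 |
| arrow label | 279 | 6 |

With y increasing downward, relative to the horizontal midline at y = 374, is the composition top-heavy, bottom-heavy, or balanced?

Weights sum to 1 + 3 + 4 + 5 + 6 = 19.
y: (1·645 + 3·555 + 4·155 + 5·615 + 6·279) / 19 = 7679 / 19 ≈ 404.16
404.2 lies below (larger y than) the midline 374, so the layout is bottom-heavy.

bottom-heavy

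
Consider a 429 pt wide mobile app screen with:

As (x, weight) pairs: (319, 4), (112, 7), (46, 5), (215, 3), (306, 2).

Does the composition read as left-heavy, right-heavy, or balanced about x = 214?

Σw = 4 + 7 + 5 + 3 + 2 = 21.
Σw·x = 4·319 + 7·112 + 5·46 + 3·215 + 2·306 = 3547, so x̄ = 3547/21 ≈ 168.90.
168.9 lies left of the midline 214, so the layout is left-heavy.

left-heavy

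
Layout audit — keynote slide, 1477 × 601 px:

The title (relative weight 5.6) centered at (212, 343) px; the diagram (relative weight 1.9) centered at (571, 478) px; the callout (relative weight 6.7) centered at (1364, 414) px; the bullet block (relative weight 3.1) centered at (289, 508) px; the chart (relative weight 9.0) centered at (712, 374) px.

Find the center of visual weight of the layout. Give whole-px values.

Σw = 5.6 + 1.9 + 6.7 + 3.1 + 9.0 = 26.3.
x-moment: 5.6·212 + 1.9·571 + 6.7·1364 + 3.1·289 + 9.0·712 = 18714.8; centroid 18714.8/26.3 ≈ 711.59.
y-moment: 5.6·343 + 1.9·478 + 6.7·414 + 3.1·508 + 9.0·374 = 10543.6; centroid 10543.6/26.3 ≈ 400.90.

(712, 401)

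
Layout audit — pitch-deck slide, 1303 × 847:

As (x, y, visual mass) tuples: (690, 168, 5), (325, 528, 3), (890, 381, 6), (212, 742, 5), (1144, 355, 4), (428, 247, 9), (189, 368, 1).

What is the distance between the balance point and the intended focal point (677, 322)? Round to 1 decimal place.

≈ 103.5

Total weight = 5 + 3 + 6 + 5 + 4 + 9 + 1 = 33.
x: (5·690 + 3·325 + 6·890 + 5·212 + 4·1144 + 9·428 + 1·189) / 33 = 19442 / 33 ≈ 589.15
y: (5·168 + 3·528 + 6·381 + 5·742 + 4·355 + 9·247 + 1·368) / 33 = 12431 / 33 ≈ 376.70
From (677, 322): dx = -87.85, dy = 54.70, so the distance is √(dx²+dy²) ≈ 103.48.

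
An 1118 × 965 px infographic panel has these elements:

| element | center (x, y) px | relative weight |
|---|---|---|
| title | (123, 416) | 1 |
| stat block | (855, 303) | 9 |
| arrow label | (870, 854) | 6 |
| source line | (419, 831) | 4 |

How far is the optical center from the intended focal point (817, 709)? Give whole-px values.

≈ 153 px

Total weight = 1 + 9 + 6 + 4 = 20.
Σw·x = 1·123 + 9·855 + 6·870 + 4·419 = 14714, so x̄ = 14714/20 ≈ 735.70.
Σw·y = 1·416 + 9·303 + 6·854 + 4·831 = 11591, so ȳ = 11591/20 ≈ 579.55.
From (817, 709): dx = -81.30, dy = -129.45, so the distance is √(dx²+dy²) ≈ 152.86.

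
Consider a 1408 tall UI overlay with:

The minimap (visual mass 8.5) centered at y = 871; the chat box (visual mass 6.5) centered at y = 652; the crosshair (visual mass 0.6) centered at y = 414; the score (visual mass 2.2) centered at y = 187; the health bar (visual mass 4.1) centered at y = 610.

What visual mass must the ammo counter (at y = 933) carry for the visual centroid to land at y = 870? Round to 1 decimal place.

Fixed elements: Σw = 8.5 + 6.5 + 0.6 + 2.2 + 4.1 = 21.9, Σw·y = 8.5·871 + 6.5·652 + 0.6·414 + 2.2·187 + 4.1·610 = 14802.3.
Set Σw·y/Σw = 870: (14802.3 + 933w) = 870·(21.9 + w).
Solving: w = (870·21.9 − 14802.3) / (933 − 870) = 4250.7 / 63 ≈ 67.47.

w ≈ 67.5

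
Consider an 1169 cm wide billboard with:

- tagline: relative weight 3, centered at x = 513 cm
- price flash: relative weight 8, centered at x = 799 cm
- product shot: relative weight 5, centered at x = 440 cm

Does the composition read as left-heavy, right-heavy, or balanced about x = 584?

Total weight = 3 + 8 + 5 = 16.
x-moment: 3·513 + 8·799 + 5·440 = 10131; centroid 10131/16 ≈ 633.19.
Since 633.2 is right of 584, the composition reads right-heavy.

right-heavy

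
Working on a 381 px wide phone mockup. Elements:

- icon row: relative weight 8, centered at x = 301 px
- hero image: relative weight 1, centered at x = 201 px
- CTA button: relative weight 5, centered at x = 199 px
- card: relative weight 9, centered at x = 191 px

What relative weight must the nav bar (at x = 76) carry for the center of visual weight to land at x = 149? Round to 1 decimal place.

Fixed elements: Σw = 8 + 1 + 5 + 9 = 23, Σw·x = 8·301 + 1·201 + 5·199 + 9·191 = 5323.
For the centroid to hit 149: (5323 + w·76) / (23 + w) = 149.
Solving: w = (149·23 − 5323) / (76 − 149) = -1896 / -73 ≈ 25.97.

w ≈ 26.0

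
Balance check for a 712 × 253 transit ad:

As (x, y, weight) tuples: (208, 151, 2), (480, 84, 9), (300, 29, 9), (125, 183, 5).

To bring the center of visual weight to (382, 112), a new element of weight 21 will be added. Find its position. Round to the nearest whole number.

(453, 139)

New total weight: (2 + 9 + 9 + 5) + 21 = 46.
Along x: (8061 + 21·x) / 46 = 382 (existing moment 2·208 + 9·480 + 9·300 + 5·125 = 8061) ⇒ x = (17572 − 8061) / 21 ≈ 452.90.
Along y: (2234 + 21·y) / 46 = 112 (existing moment 2·151 + 9·84 + 9·29 + 5·183 = 2234) ⇒ y = (5152 − 2234) / 21 ≈ 138.95.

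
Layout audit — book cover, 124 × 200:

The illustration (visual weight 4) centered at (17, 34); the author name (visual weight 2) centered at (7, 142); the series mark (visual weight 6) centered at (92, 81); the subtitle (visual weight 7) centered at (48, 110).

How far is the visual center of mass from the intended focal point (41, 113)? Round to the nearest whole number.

≈ 27

Σw = 4 + 2 + 6 + 7 = 19.
Σw·x = 4·17 + 2·7 + 6·92 + 7·48 = 970, so x̄ = 970/19 ≈ 51.05.
Σw·y = 4·34 + 2·142 + 6·81 + 7·110 = 1676, so ȳ = 1676/19 ≈ 88.21.
Offset from (41, 113): Δx ≈ 10.05, Δy ≈ -24.79; distance = √(Δx² + Δy²) ≈ 26.75.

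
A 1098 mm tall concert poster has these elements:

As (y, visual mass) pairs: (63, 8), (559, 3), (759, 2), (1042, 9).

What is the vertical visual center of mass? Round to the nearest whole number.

y ≈ 594

Total weight = 8 + 3 + 2 + 9 = 22.
Σw·y = 8·63 + 3·559 + 2·759 + 9·1042 = 13077, so ȳ = 13077/22 ≈ 594.41.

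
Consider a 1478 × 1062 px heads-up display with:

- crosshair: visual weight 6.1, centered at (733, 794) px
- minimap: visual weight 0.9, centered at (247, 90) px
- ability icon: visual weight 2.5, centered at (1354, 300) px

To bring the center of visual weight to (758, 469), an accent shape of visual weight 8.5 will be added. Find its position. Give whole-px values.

With the accent shape, Σw becomes 6.1 + 0.9 + 2.5 + 8.5 = 18.0.
Along x: (8078.6 + 8.5·x) / 18.0 = 758 (existing moment 6.1·733 + 0.9·247 + 2.5·1354 = 8078.6) ⇒ x = (13644.0 − 8078.6) / 8.5 ≈ 654.75.
Along y: (5674.4 + 8.5·y) / 18.0 = 469 (existing moment 6.1·794 + 0.9·90 + 2.5·300 = 5674.4) ⇒ y = (8442.0 − 5674.4) / 8.5 ≈ 325.60.

(655, 326)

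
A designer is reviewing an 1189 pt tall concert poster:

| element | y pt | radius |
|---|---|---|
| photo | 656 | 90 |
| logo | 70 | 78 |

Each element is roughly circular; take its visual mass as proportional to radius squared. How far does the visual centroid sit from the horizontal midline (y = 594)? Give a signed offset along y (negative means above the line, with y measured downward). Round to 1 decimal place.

≈ -189.4 pt

Weights ∝ r²: photo 90² = 8100, logo 78² = 6084; Σw = 14184.
y: (8100·656 + 6084·70) / 14184 = 5739480 / 14184 ≈ 404.64
Difference: 404.64 − 594 ≈ -189.36.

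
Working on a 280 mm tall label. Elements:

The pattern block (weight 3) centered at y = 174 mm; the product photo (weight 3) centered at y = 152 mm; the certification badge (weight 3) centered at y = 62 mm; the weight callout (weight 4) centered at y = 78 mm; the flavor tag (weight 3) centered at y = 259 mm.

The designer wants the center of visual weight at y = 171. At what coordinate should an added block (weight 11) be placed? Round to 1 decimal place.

After adding the added block, total weight = 3 + 3 + 3 + 4 + 3 + 11 = 27.
Along y: (2253 + 11·y) / 27 = 171 (existing moment 3·174 + 3·152 + 3·62 + 4·78 + 3·259 = 2253) ⇒ y = (4617 − 2253) / 11 ≈ 214.91.

y ≈ 214.9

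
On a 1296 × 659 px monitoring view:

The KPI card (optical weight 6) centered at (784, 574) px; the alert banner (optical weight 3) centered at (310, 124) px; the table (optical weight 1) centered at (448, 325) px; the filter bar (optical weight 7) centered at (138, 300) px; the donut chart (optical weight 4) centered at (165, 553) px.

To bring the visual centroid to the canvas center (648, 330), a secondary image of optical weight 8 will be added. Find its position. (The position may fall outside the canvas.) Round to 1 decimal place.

After adding the secondary image, total weight = 6 + 3 + 1 + 7 + 4 + 8 = 29.
x: need Σw·x = 29·648 = 18792. Existing = 6·784 + 3·310 + 1·448 + 7·138 + 4·165 = 7708. Remainder 11084 / 8 ≈ 1385.50.
y: need Σw·y = 29·330 = 9570. Existing = 6·574 + 3·124 + 1·325 + 7·300 + 4·553 = 8453. Remainder 1117 / 8 ≈ 139.62.

(1385.5, 139.6)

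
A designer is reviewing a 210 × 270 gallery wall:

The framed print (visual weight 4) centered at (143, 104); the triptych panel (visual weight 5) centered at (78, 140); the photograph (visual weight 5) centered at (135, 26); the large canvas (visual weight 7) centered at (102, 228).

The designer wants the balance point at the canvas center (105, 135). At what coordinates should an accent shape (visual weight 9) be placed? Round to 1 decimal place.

With the accent shape, Σw becomes 4 + 5 + 5 + 7 + 9 = 30.
x: need Σw·x = 30·105 = 3150. Existing = 4·143 + 5·78 + 5·135 + 7·102 = 2351. Remainder 799 / 9 ≈ 88.78.
y: need Σw·y = 30·135 = 4050. Existing = 4·104 + 5·140 + 5·26 + 7·228 = 2842. Remainder 1208 / 9 ≈ 134.22.

(88.8, 134.2)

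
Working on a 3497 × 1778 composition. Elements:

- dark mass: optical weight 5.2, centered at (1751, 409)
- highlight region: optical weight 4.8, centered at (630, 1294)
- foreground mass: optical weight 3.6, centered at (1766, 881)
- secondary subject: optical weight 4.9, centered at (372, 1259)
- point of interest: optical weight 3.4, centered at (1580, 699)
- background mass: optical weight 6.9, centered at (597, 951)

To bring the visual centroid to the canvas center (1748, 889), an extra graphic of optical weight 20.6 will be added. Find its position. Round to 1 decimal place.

(2745.2, 839.8)

With the extra graphic, Σw becomes 5.2 + 4.8 + 3.6 + 4.9 + 3.4 + 6.9 + 20.6 = 49.4.
x: target moment 49.4×1748 = 86351.2; current 5.2·1751 + 4.8·630 + 3.6·1766 + 4.9·372 + 3.4·1580 + 6.9·597 = 29800.9; the extra graphic supplies 56550.3, so x = 56550.3/20.6 ≈ 2745.16.
y: target moment 49.4×889 = 43916.6; current 5.2·409 + 4.8·1294 + 3.6·881 + 4.9·1259 + 3.4·699 + 6.9·951 = 26617.2; the extra graphic supplies 17299.4, so y = 17299.4/20.6 ≈ 839.78.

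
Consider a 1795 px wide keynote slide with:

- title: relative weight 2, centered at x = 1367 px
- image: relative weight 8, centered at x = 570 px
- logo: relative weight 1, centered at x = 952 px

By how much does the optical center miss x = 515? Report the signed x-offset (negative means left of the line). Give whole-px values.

Σw = 2 + 8 + 1 = 11.
Σw·x = 2·1367 + 8·570 + 1·952 = 8246, so x̄ = 8246/11 ≈ 749.64.
Difference: 749.64 − 515 ≈ 234.64.

≈ 235 px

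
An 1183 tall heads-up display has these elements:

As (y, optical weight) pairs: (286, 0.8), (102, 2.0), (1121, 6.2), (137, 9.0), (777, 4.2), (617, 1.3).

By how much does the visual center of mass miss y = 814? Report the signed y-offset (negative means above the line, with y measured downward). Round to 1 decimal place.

Weights sum to 0.8 + 2.0 + 6.2 + 9.0 + 4.2 + 1.3 = 23.5.
Σw·y = 12681.5; ȳ = 12681.5/23.5 ≈ 539.64.
Offset from y = 814: 539.64 − 814 ≈ -274.36.

≈ -274.4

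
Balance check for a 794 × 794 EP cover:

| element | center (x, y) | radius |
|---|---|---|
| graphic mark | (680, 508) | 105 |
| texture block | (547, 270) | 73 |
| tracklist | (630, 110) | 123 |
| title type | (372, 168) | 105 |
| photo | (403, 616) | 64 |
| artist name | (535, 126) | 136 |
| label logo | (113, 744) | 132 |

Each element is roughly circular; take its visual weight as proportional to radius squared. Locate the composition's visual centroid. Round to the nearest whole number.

Weights ∝ r²: graphic mark 105² = 11025, texture block 73² = 5329, tracklist 123² = 15129, title type 105² = 11025, photo 64² = 4096, artist name 136² = 18496, label logo 132² = 17424; Σw = 82524.
x: moment 37559493 / weight 82524 ≈ 455.13
y: moment 28373008 / weight 82524 ≈ 343.82

(455, 344)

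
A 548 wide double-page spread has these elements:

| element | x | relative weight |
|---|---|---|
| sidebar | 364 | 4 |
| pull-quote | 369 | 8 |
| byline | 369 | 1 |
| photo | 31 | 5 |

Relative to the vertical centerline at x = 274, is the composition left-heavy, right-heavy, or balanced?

Total weight = 4 + 8 + 1 + 5 = 18.
x: (4·364 + 8·369 + 1·369 + 5·31) / 18 = 4932 / 18 ≈ 274.00
274.00 = 274 exactly: balanced.

balanced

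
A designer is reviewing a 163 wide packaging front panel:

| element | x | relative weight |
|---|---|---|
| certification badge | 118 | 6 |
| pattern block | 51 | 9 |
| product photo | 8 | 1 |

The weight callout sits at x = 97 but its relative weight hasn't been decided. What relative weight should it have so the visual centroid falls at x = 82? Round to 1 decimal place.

Fixed elements: Σw = 6 + 9 + 1 = 16, Σw·x = 6·118 + 9·51 + 1·8 = 1175.
For the centroid to hit 82: (1175 + w·97) / (16 + w) = 82.
So w = (82·16 − 1175)/(97 − 82) = 137/15 ≈ 9.13.

w ≈ 9.1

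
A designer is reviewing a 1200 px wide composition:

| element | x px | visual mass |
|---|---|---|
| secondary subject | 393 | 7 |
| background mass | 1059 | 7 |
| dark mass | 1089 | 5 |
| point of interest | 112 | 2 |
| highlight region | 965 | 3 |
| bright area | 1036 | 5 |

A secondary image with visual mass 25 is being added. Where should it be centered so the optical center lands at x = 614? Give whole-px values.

x ≈ 370

After adding the secondary image, total weight = 7 + 7 + 5 + 2 + 3 + 5 + 25 = 54.
Along x: (23908 + 25·x) / 54 = 614 (existing moment 7·393 + 7·1059 + 5·1089 + 2·112 + 3·965 + 5·1036 = 23908) ⇒ x = (33156 − 23908) / 25 ≈ 369.92.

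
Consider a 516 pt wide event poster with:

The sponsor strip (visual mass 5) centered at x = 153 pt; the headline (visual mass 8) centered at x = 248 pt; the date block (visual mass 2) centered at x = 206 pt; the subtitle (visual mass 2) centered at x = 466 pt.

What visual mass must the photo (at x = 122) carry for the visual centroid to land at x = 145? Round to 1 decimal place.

Known weights sum to 5 + 8 + 2 + 2 = 17; their moment is 5·153 + 8·248 + 2·206 + 2·466 = 4093.
For the centroid to hit 145: (4093 + w·122) / (17 + w) = 145.
Solving: w = (145·17 − 4093) / (122 − 145) = -1628 / -23 ≈ 70.78.

w ≈ 70.8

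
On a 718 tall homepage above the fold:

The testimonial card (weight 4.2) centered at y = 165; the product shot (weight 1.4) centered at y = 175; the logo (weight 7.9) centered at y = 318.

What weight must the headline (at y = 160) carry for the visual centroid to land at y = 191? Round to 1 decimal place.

w ≈ 28.1

Existing Σw = 13.5 (4.2 + 1.4 + 7.9); existing moment 4.2·165 + 1.4·175 + 7.9·318 = 3450.2.
Set Σw·y/Σw = 191: (3450.2 + 160w) = 191·(13.5 + w).
Rearranging, w·(160 − 191) = 191·13.5 − 3450.2 = -871.7, so w ≈ -871.7/-31 = 28.12.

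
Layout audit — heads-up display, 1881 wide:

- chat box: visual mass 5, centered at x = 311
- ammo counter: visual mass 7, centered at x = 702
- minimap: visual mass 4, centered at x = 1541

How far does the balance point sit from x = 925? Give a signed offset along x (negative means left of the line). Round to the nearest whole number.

≈ -135

Weights sum to 5 + 7 + 4 = 16.
x-moment: 5·311 + 7·702 + 4·1541 = 12633; centroid 12633/16 ≈ 789.56.
Against x = 925, that's 789.56 − 925 = -135.44.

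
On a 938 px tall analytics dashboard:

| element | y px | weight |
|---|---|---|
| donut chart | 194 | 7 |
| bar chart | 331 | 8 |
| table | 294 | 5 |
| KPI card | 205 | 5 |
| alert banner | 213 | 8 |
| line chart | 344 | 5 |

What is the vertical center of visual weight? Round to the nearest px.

Σw = 7 + 8 + 5 + 5 + 8 + 5 = 38.
Σw·y = 7·194 + 8·331 + 5·294 + 5·205 + 8·213 + 5·344 = 9925, so ȳ = 9925/38 ≈ 261.18.

y ≈ 261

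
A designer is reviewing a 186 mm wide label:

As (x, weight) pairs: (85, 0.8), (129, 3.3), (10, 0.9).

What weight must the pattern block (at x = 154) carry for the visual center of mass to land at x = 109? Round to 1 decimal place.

Fixed elements: Σw = 0.8 + 3.3 + 0.9 = 5.0, Σw·x = 0.8·85 + 3.3·129 + 0.9·10 = 502.7.
Set Σw·x/Σw = 109: (502.7 + 154w) = 109·(5.0 + w).
Solving: w = (109·5.0 − 502.7) / (154 − 109) = 42.3 / 45 ≈ 0.94.

w ≈ 0.9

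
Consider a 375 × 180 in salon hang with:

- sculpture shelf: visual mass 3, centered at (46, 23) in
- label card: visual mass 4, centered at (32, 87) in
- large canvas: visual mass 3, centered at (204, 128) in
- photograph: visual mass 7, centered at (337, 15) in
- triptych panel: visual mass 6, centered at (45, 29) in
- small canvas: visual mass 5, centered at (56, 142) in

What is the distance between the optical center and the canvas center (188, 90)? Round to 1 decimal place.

Σw = 3 + 4 + 3 + 7 + 6 + 5 = 28.
Σw·x = 3787; x̄ = 3787/28 ≈ 135.25.
Σw·y = 1790; ȳ = 1790/28 ≈ 63.93.
Offset from (188, 90): Δx ≈ -52.75, Δy ≈ -26.07; distance = √(Δx² + Δy²) ≈ 58.84.

≈ 58.8 in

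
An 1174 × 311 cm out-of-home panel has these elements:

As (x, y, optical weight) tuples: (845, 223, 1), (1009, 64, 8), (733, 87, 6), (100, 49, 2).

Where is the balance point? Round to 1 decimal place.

(795.0, 79.7)

Weights sum to 1 + 8 + 6 + 2 = 17.
x-moment: 1·845 + 8·1009 + 6·733 + 2·100 = 13515; centroid 13515/17 ≈ 795.00.
y-moment: 1·223 + 8·64 + 6·87 + 2·49 = 1355; centroid 1355/17 ≈ 79.71.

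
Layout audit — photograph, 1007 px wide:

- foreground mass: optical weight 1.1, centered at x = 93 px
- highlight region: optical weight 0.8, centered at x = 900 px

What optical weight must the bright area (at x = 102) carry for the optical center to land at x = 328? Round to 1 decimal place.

Known weights sum to 1.1 + 0.8 = 1.9; their moment is 1.1·93 + 0.8·900 = 822.3.
Balance at x = 328 requires (822.3 + w·102) / (1.9 + w) = 328.
Solving: w = (328·1.9 − 822.3) / (102 − 328) = -199.1 / -226 ≈ 0.88.

w ≈ 0.9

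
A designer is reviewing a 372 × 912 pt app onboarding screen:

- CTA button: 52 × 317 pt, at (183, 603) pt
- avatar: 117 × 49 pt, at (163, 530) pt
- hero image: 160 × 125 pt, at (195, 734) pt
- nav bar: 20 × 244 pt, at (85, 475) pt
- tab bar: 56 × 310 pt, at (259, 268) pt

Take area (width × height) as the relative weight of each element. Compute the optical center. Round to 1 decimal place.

(198.0, 537.2)

Areas → weights: CTA button 52·317 = 16484, avatar 117·49 = 5733, hero image 160·125 = 20000, nav bar 20·244 = 4880, tab bar 56·310 = 17360; Σw = 64457.
x-moment: 16484·183 + 5733·163 + 20000·195 + 4880·85 + 17360·259 = 12762091; centroid 12762091/64457 ≈ 197.99.
y-moment: 16484·603 + 5733·530 + 20000·734 + 4880·475 + 17360·268 = 34628822; centroid 34628822/64457 ≈ 537.24.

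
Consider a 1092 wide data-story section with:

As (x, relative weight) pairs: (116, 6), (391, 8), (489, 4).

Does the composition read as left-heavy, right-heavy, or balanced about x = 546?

left-heavy

Weights sum to 6 + 8 + 4 = 18.
x-moment: 6·116 + 8·391 + 4·489 = 5780; centroid 5780/18 ≈ 321.11.
321.1 lies left of the midline 546, so the layout is left-heavy.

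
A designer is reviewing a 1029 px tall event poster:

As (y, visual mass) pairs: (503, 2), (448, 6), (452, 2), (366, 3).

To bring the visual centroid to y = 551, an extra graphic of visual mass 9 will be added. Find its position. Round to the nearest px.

After adding the extra graphic, total weight = 2 + 6 + 2 + 3 + 9 = 22.
Along y: (5696 + 9·y) / 22 = 551 (existing moment 2·503 + 6·448 + 2·452 + 3·366 = 5696) ⇒ y = (12122 − 5696) / 9 ≈ 714.00.

y ≈ 714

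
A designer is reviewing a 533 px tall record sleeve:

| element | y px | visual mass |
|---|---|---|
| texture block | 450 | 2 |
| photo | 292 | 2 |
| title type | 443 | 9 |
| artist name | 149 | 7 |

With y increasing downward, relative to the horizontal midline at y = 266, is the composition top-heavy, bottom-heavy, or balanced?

bottom-heavy

Σw = 2 + 2 + 9 + 7 = 20.
y: (2·450 + 2·292 + 9·443 + 7·149) / 20 = 6514 / 20 ≈ 325.70
325.7 lies below (larger y than) the midline 266, so the layout is bottom-heavy.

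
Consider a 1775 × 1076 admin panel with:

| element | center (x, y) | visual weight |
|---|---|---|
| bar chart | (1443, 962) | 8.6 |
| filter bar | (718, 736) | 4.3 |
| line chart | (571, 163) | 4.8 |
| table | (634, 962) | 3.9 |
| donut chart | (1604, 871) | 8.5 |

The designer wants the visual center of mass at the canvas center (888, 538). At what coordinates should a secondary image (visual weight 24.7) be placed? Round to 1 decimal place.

With the secondary image, Σw becomes 8.6 + 4.3 + 4.8 + 3.9 + 8.5 + 24.7 = 54.8.
x: need Σw·x = 54.8·888 = 48662.4. Existing = 8.6·1443 + 4.3·718 + 4.8·571 + 3.9·634 + 8.5·1604 = 34344.6. Remainder 14317.8 / 24.7 ≈ 579.67.
y: need Σw·y = 54.8·538 = 29482.4. Existing = 8.6·962 + 4.3·736 + 4.8·163 + 3.9·962 + 8.5·871 = 23375.7. Remainder 6106.7 / 24.7 ≈ 247.23.

(579.7, 247.2)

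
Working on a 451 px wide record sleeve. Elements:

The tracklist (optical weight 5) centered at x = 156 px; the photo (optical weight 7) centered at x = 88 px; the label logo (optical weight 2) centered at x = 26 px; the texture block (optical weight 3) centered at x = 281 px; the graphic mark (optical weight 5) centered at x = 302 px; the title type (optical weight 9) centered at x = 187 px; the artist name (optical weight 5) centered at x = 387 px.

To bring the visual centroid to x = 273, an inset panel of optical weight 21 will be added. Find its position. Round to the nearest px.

x ≈ 388

New total weight: (5 + 7 + 2 + 3 + 5 + 9 + 5) + 21 = 57.
Along x: (7419 + 21·x) / 57 = 273 (existing moment 5·156 + 7·88 + 2·26 + 3·281 + 5·302 + 9·187 + 5·387 = 7419) ⇒ x = (15561 − 7419) / 21 ≈ 387.71.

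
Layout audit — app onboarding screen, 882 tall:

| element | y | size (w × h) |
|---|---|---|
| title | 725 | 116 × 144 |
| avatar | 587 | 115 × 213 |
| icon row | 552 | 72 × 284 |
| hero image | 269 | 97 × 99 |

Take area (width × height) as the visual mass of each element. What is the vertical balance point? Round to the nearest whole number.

y ≈ 566

Areas → weights: title 116·144 = 16704, avatar 115·213 = 24495, icon row 72·284 = 20448, hero image 97·99 = 9603; Σw = 71250.
y: (16704·725 + 24495·587 + 20448·552 + 9603·269) / 71250 = 40359468 / 71250 ≈ 566.45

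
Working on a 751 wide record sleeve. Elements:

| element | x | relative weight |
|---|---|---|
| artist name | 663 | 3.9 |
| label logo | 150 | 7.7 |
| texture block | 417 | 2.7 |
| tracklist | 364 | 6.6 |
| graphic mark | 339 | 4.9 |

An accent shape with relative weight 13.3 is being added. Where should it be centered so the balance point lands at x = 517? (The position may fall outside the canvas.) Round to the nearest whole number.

With the accent shape, Σw becomes 3.9 + 7.7 + 2.7 + 6.6 + 4.9 + 13.3 = 39.1.
x: target moment 39.1×517 = 20214.7; current 3.9·663 + 7.7·150 + 2.7·417 + 6.6·364 + 4.9·339 = 8930.1; the accent shape supplies 11284.6, so x = 11284.6/13.3 ≈ 848.47.

x ≈ 848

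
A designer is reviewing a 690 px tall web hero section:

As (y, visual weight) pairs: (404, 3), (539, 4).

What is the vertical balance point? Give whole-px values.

y ≈ 481

Total weight = 3 + 4 = 7.
Σw·y = 3·404 + 4·539 = 3368, so ȳ = 3368/7 ≈ 481.14.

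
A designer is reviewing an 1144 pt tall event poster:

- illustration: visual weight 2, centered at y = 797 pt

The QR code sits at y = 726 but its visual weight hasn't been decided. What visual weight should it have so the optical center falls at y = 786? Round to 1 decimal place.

The single fixed element contributes weight 2, moment 2·797 = 1594.
Balance at y = 786 requires (1594 + w·726) / (2 + w) = 786.
So w = (786·2 − 1594)/(726 − 786) = -22/-60 ≈ 0.37.

w ≈ 0.4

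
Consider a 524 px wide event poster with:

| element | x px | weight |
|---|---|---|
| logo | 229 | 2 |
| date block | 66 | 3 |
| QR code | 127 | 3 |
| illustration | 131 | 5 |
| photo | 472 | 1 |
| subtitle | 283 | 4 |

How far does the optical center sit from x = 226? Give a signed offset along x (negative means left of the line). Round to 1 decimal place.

≈ -42.9 px

Total weight = 2 + 3 + 3 + 5 + 1 + 4 = 18.
x-moment: 2·229 + 3·66 + 3·127 + 5·131 + 1·472 + 4·283 = 3296; centroid 3296/18 ≈ 183.11.
Difference: 183.11 − 226 ≈ -42.89.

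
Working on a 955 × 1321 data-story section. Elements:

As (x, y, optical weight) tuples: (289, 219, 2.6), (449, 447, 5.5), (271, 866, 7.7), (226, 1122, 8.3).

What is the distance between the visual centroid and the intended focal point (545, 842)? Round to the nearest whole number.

Weights sum to 2.6 + 5.5 + 7.7 + 8.3 = 24.1.
x: (2.6·289 + 5.5·449 + 7.7·271 + 8.3·226) / 24.1 = 7183.4 / 24.1 ≈ 298.07
y: (2.6·219 + 5.5·447 + 7.7·866 + 8.3·1122) / 24.1 = 19008.7 / 24.1 ≈ 788.74
Relative to (545, 842): Δ = (-246.93, -53.26); |Δ| = √(-246.93² + -53.26²) ≈ 252.61.

≈ 253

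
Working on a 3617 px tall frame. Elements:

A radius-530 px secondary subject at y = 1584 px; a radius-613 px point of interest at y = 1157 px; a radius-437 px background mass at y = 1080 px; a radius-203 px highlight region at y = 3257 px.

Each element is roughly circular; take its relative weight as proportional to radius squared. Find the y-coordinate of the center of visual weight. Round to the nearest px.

y ≈ 1373

Weights ∝ r²: secondary subject 530² = 280900, point of interest 613² = 375769, background mass 437² = 190969, highlight region 203² = 41209; Σw = 888847.
Σw·y = 280900·1584 + 375769·1157 + 190969·1080 + 41209·3257 = 1220174566, so ȳ = 1220174566/888847 ≈ 1372.76.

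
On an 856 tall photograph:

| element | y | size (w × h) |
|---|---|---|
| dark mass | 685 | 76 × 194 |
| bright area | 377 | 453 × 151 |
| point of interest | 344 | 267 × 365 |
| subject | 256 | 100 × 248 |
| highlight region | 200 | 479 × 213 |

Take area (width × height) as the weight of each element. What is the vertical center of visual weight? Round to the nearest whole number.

Areas → weights: dark mass 76·194 = 14744, bright area 453·151 = 68403, point of interest 267·365 = 97455, subject 100·248 = 24800, highlight region 479·213 = 102027; Σw = 307429.
y-moment: 14744·685 + 68403·377 + 97455·344 + 24800·256 + 102027·200 = 96166291; centroid 96166291/307429 ≈ 312.81.

y ≈ 313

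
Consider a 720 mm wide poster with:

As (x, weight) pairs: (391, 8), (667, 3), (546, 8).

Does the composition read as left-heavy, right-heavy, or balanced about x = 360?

right-heavy

Σw = 8 + 3 + 8 = 19.
Σw·x = 8·391 + 3·667 + 8·546 = 9497, so x̄ = 9497/19 ≈ 499.84.
499.8 vs midline 360 → right-heavy.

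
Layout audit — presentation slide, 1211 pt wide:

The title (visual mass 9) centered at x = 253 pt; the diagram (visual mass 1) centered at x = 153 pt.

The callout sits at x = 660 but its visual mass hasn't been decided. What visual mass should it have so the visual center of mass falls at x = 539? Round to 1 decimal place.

Fixed elements: Σw = 9 + 1 = 10, Σw·x = 9·253 + 1·153 = 2430.
For the centroid to hit 539: (2430 + w·660) / (10 + w) = 539.
So w = (539·10 − 2430)/(660 − 539) = 2960/121 ≈ 24.46.

w ≈ 24.5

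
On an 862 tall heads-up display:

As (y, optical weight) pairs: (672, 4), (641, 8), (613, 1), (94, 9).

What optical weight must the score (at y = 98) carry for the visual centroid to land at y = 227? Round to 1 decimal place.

w ≈ 33.2

Existing Σw = 22 (4 + 8 + 1 + 9); existing moment 4·672 + 8·641 + 1·613 + 9·94 = 9275.
For the centroid to hit 227: (9275 + w·98) / (22 + w) = 227.
So w = (227·22 − 9275)/(98 − 227) = -4281/-129 ≈ 33.19.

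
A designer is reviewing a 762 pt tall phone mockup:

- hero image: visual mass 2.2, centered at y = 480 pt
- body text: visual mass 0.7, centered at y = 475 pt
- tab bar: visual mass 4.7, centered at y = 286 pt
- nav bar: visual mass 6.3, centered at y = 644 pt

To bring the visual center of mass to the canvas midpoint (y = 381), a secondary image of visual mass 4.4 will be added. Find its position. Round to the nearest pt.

New total weight: (2.2 + 0.7 + 4.7 + 6.3) + 4.4 = 18.3.
y: target moment 18.3×381 = 6972.3; current 2.2·480 + 0.7·475 + 4.7·286 + 6.3·644 = 6789.9; the secondary image supplies 182.4, so y = 182.4/4.4 ≈ 41.45.

y ≈ 41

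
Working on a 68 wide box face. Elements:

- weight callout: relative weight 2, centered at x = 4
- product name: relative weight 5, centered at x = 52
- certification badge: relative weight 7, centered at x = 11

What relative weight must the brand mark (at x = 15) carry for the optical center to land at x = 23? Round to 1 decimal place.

Known weights sum to 2 + 5 + 7 = 14; their moment is 2·4 + 5·52 + 7·11 = 345.
For the centroid to hit 23: (345 + w·15) / (14 + w) = 23.
So w = (23·14 − 345)/(15 − 23) = -23/-8 ≈ 2.87.

w ≈ 2.9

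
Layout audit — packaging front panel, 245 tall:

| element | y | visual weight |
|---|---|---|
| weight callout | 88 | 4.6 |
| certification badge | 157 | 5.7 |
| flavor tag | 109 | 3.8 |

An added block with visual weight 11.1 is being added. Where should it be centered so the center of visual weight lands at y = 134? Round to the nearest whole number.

New total weight: (4.6 + 5.7 + 3.8) + 11.1 = 25.2.
Along y: (1713.9 + 11.1·y) / 25.2 = 134 (existing moment 4.6·88 + 5.7·157 + 3.8·109 = 1713.9) ⇒ y = (3376.8 − 1713.9) / 11.1 ≈ 149.81.

y ≈ 150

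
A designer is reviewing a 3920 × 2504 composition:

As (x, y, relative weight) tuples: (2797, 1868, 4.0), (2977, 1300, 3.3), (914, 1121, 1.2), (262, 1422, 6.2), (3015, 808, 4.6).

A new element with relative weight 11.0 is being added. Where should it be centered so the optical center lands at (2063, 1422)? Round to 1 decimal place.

New total weight: (4.0 + 3.3 + 1.2 + 6.2 + 4.6) + 11.0 = 30.3.
x: target moment 30.3×2063 = 62508.9; current 4.0·2797 + 3.3·2977 + 1.2·914 + 6.2·262 + 4.6·3015 = 37602.3; the new element supplies 24906.6, so x = 24906.6/11.0 ≈ 2264.24.
y: target moment 30.3×1422 = 43086.6; current 4.0·1868 + 3.3·1300 + 1.2·1121 + 6.2·1422 + 4.6·808 = 25640.4; the new element supplies 17446.2, so y = 17446.2/11.0 ≈ 1586.02.

(2264.2, 1586.0)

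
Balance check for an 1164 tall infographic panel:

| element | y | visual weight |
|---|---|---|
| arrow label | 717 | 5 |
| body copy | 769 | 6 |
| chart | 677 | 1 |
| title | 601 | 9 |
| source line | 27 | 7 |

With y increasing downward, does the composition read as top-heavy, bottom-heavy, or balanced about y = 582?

Σw = 5 + 6 + 1 + 9 + 7 = 28.
y-moment: 5·717 + 6·769 + 1·677 + 9·601 + 7·27 = 14474; centroid 14474/28 ≈ 516.93.
Since 516.9 is above (smaller y than) 582, the composition reads top-heavy.

top-heavy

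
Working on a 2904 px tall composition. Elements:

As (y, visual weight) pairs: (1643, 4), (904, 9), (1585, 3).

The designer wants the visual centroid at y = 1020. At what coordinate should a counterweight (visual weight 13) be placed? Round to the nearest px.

New total weight: (4 + 9 + 3) + 13 = 29.
y: target moment 29×1020 = 29580; current 4·1643 + 9·904 + 3·1585 = 19463; the counterweight supplies 10117, so y = 10117/13 ≈ 778.23.

y ≈ 778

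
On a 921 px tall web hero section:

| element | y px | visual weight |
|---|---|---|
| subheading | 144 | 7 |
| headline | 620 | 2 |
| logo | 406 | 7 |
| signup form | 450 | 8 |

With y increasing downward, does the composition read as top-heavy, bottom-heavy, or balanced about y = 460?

Σw = 7 + 2 + 7 + 8 = 24.
Σw·y = 7·144 + 2·620 + 7·406 + 8·450 = 8690, so ȳ = 8690/24 ≈ 362.08.
362.1 lies above (smaller y than) the midline 460, so the layout is top-heavy.

top-heavy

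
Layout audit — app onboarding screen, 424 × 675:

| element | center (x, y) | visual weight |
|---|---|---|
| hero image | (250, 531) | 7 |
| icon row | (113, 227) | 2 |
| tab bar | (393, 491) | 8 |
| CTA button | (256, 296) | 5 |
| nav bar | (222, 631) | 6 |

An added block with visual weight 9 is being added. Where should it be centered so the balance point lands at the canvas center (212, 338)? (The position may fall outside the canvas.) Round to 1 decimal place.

(12.4, -95.4)

New total weight: (7 + 2 + 8 + 5 + 6) + 9 = 37.
Along x: (7732 + 9·x) / 37 = 212 (existing moment 7·250 + 2·113 + 8·393 + 5·256 + 6·222 = 7732) ⇒ x = (7844 − 7732) / 9 ≈ 12.44.
Along y: (13365 + 9·y) / 37 = 338 (existing moment 7·531 + 2·227 + 8·491 + 5·296 + 6·631 = 13365) ⇒ y = (12506 − 13365) / 9 ≈ -95.44.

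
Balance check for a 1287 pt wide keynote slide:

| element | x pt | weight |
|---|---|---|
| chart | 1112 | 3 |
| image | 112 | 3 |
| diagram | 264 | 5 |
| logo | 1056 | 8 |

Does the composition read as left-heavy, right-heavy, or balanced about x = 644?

Total weight = 3 + 3 + 5 + 8 = 19.
x-moment: 3·1112 + 3·112 + 5·264 + 8·1056 = 13440; centroid 13440/19 ≈ 707.37.
707.4 vs midline 644 → right-heavy.

right-heavy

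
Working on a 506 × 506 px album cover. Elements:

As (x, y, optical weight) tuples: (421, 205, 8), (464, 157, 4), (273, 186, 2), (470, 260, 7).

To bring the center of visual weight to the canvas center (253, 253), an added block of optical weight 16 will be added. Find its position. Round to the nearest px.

After adding the added block, total weight = 8 + 4 + 2 + 7 + 16 = 37.
Along x: (9060 + 16·x) / 37 = 253 (existing moment 8·421 + 4·464 + 2·273 + 7·470 = 9060) ⇒ x = (9361 − 9060) / 16 ≈ 18.81.
Along y: (4460 + 16·y) / 37 = 253 (existing moment 8·205 + 4·157 + 2·186 + 7·260 = 4460) ⇒ y = (9361 − 4460) / 16 ≈ 306.31.

(19, 306)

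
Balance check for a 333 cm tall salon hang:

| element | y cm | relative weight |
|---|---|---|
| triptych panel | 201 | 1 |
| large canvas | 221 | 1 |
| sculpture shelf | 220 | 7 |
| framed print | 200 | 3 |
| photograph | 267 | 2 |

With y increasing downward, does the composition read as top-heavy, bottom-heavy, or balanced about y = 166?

Σw = 1 + 1 + 7 + 3 + 2 = 14.
Σw·y = 1·201 + 1·221 + 7·220 + 3·200 + 2·267 = 3096, so ȳ = 3096/14 ≈ 221.14.
221.1 lies below (larger y than) the midline 166, so the layout is bottom-heavy.

bottom-heavy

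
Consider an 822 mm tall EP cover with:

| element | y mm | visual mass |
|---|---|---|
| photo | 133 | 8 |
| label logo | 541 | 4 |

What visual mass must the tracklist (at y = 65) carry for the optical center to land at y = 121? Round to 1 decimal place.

w ≈ 31.7

Fixed elements: Σw = 8 + 4 = 12, Σw·y = 8·133 + 4·541 = 3228.
Set Σw·y/Σw = 121: (3228 + 65w) = 121·(12 + w).
Rearranging, w·(65 − 121) = 121·12 − 3228 = -1776, so w ≈ -1776/-56 = 31.71.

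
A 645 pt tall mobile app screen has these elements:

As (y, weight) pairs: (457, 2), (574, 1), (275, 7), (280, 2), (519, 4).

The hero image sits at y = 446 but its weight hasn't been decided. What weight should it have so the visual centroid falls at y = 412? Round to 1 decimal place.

Known weights sum to 2 + 1 + 7 + 2 + 4 = 16; their moment is 2·457 + 1·574 + 7·275 + 2·280 + 4·519 = 6049.
Set Σw·y/Σw = 412: (6049 + 446w) = 412·(16 + w).
Solving: w = (412·16 − 6049) / (446 − 412) = 543 / 34 ≈ 15.97.

w ≈ 16.0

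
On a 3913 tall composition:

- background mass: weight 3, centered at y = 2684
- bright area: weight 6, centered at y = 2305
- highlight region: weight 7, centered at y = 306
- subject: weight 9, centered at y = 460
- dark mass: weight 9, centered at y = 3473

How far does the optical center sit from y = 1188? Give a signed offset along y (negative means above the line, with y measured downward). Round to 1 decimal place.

Total weight = 3 + 6 + 7 + 9 + 9 = 34.
y-moment: 3·2684 + 6·2305 + 7·306 + 9·460 + 9·3473 = 59421; centroid 59421/34 ≈ 1747.68.
Offset from y = 1188: 1747.68 − 1188 ≈ 559.68.

≈ 559.7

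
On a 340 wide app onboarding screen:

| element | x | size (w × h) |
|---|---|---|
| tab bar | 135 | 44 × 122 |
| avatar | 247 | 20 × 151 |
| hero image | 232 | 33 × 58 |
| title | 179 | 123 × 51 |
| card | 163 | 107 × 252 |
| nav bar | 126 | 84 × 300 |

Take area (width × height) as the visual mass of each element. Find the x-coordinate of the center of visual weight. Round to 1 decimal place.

x ≈ 154.3

Areas: tab bar 44·122 = 5368, avatar 20·151 = 3020, hero image 33·58 = 1914, title 123·51 = 6273, card 107·252 = 26964, nav bar 84·300 = 25200. Total weight = 68739.
x: moment 10607867 / weight 68739 ≈ 154.32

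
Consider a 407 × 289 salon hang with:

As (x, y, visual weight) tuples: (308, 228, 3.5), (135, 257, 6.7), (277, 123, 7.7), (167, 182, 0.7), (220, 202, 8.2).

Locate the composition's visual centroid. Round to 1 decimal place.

(225.2, 195.9)

Total weight = 3.5 + 6.7 + 7.7 + 0.7 + 8.2 = 26.8.
x-moment: 3.5·308 + 6.7·135 + 7.7·277 + 0.7·167 + 8.2·220 = 6036.3; centroid 6036.3/26.8 ≈ 225.24.
y-moment: 3.5·228 + 6.7·257 + 7.7·123 + 0.7·182 + 8.2·202 = 5250.8; centroid 5250.8/26.8 ≈ 195.93.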